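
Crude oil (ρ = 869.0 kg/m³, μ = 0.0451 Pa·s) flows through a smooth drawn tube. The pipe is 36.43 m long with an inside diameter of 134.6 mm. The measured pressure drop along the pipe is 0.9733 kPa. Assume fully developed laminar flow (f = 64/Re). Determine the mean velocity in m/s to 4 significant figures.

V ≈ 0.3354 m/s

For laminar flow, f = 64/Re with Re = ρVD/μ, so Darcy-Weisbach reduces to ΔP = 32μLV/D². Solving for V: V = ΔP·D²/(32μL) = 973.3·(0.1346)²/(32·0.0451·36.43) = 0.3354 m/s.
Check: Re = ρVD/μ = 869·0.3354·0.1346/0.0451 = 869.8 < 2300, so the laminar assumption holds.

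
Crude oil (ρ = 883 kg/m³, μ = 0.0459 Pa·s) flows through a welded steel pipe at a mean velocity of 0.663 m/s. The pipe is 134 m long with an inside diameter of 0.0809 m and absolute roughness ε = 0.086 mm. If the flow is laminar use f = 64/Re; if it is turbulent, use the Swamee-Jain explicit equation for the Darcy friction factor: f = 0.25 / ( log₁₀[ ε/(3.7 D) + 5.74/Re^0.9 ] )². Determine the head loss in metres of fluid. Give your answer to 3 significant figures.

Reynolds number Re = ρVD/μ = 883 · 0.663 · 0.0809 / 0.0459 = 1032.
Re < 2300 → laminar flow, so f = 64/Re = 64/1032 = 0.06203 (the turbulent correlation is not needed).
Darcy-Weisbach: ΔP = f(L/D)(ρV²/2) = 0.06203·(134/0.0809)·(883·0.663²/2) = 0.06203·1656·194.1 = 1.994e+04 Pa.
Head loss h_f = ΔP/(ρg) = 1.994e+04/(883·9.81) = 2.30 m.

h_f ≈ 2.30 m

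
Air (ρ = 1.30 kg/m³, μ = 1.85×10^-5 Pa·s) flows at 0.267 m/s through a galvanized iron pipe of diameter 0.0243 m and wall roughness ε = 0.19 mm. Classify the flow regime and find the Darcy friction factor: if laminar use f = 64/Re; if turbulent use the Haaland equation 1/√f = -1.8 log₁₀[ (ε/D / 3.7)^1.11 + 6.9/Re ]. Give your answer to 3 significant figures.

f ≈ 0.140

Re = ρVD/μ = 1.3·0.267·0.0243/1.85e-05 = 455.9.
Re < 2300 → laminar, so f = 64/Re = 0.1404 (roughness is irrelevant in laminar flow).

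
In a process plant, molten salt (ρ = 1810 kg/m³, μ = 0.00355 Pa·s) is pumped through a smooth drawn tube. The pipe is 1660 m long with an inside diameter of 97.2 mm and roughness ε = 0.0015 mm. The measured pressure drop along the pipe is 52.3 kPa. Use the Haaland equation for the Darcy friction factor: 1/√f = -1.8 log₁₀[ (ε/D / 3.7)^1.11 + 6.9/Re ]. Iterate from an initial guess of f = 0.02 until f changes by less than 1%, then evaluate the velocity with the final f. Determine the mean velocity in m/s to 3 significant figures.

V ≈ 0.357 m/s

Rearranging Darcy-Weisbach: V = √(2·ΔP·D/(f·L·ρ)). With ε/D = 1.5e-06/0.0972 = 1.54e-05, iterate starting from f = 0.02:
  f = 0.02 → V = √(2·5.23e+04·0.0972/(0.02·1660·1810)) = 0.4113 m/s; Re = ρVD/μ = 2.038e+04; f → 0.02565
  f = 0.02565 → V = 0.3632 m/s; Re = 1.8e+04; f → 0.02646
  f = 0.02646 → V = 0.3576 m/s; Re = 1.772e+04; f → 0.02657
Converged (Δf/f < 1%). With the final f = 0.02657: V = √(2·5.23e+04·0.0972/(0.02657·1660·1810)) = 0.3569 m/s.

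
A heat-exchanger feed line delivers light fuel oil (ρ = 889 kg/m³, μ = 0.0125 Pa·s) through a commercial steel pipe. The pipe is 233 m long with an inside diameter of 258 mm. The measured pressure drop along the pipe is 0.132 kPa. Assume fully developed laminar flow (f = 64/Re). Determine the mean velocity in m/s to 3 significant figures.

V ≈ 0.0943 m/s

For laminar flow, f = 64/Re with Re = ρVD/μ, so Darcy-Weisbach reduces to ΔP = 32μLV/D². Solving for V: V = ΔP·D²/(32μL) = 132·(0.258)²/(32·0.0125·233) = 0.09428 m/s.
Check: Re = ρVD/μ = 889·0.09428·0.258/0.0125 = 1730 < 2300, so the laminar assumption holds.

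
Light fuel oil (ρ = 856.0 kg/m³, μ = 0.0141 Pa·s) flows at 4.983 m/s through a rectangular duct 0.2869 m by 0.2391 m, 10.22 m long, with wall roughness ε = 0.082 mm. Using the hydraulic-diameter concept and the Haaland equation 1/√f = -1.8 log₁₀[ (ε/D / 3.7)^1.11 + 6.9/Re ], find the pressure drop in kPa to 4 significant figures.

ΔP ≈ 8.325 kPa

Hydraulic diameter D_h = 4A/P = 4·(0.2869·0.2391)/(2·(0.2869+0.2391)) = 0.2744/1.052 = 0.2608 m.
Re = ρVD_h/μ = 856·4.983·0.2608/0.0141 = 7.89e+04.
ε/D_h = 8.2e-05/0.2608 = 0.000314; Haaland gives 1/√f = -1.8 log₁₀[3.03e-05+8.74e-05] = 7.072, so f = 0.01999.
ΔP = f(L/D_h)(ρV²/2) = 0.01999·10.22/0.2608·1.063e+04 = 8325 Pa.
ΔP = 8.325 kPa.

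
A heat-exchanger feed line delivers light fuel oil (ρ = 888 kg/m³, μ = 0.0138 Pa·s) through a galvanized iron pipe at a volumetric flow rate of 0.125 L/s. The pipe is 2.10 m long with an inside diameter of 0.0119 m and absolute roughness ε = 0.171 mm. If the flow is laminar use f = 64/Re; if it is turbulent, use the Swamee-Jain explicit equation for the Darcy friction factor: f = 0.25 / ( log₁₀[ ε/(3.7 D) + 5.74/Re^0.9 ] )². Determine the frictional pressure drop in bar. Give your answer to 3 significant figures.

Q = 0.125 L/s = 0.125/1000 = 0.000125 m³/s.
Cross-sectional area A = πD²/4 = π(0.0119)²/4 = 0.0001112 m²; mean velocity V = Q/A = 0.000125/0.0001112 = 1.124 m/s.
Reynolds number Re = ρVD/μ = 888 · 1.124 · 0.0119 / 0.0138 = 860.6.
Re < 2300 → laminar flow, so f = 64/Re = 64/860.6 = 0.07437 (the turbulent correlation is not needed).
Darcy-Weisbach: ΔP = f(L/D)(ρV²/2) = 0.07437·(2.1/0.0119)·(888·1.124²/2) = 0.07437·176.5·560.8 = 7360 Pa.
ΔP = 7360 Pa = 0.0736 bar.

ΔP ≈ 0.0736 bar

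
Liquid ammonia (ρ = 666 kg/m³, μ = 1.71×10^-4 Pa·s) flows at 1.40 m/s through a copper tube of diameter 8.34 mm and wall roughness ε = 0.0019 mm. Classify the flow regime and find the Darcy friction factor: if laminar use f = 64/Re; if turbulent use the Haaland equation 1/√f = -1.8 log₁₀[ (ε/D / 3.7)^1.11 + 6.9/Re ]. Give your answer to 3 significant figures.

Re = ρVD/μ = 666·1.4·0.00834/0.000171 = 4.547e+04.
Re > 4000 → turbulent. ε/D = 1.9e-06/0.00834 = 0.000228; Haaland: 1/√f = -1.8 log₁₀[2.12e-05 + 0.000152] = 6.772, so f = 0.02181.

f ≈ 0.0218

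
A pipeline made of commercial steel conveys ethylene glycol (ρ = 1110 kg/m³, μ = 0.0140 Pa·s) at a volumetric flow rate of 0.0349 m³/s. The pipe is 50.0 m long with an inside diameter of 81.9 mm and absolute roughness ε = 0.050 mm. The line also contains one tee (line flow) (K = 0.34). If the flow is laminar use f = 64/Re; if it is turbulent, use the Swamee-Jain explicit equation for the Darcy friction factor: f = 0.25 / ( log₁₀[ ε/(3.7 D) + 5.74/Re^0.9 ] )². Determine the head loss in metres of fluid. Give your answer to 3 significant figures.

Cross-sectional area A = πD²/4 = π(0.0819)²/4 = 0.005268 m²; mean velocity V = Q/A = 0.0349/0.005268 = 6.625 m/s.
Reynolds number Re = ρVD/μ = 1110 · 6.625 · 0.0819 / 0.014 = 4.302e+04.
Re > 4000 → turbulent. Relative roughness ε/D = 5e-05/0.0819 = 0.000611. Swamee-Jain: f = 0.25/(log₁₀[0.000611/3.7 + 5.74/4.302e+04^0.9])² = 0.25/(log₁₀[0.000165 + 0.000388])² = 0.25/(-3.257)² = 0.02356.
Total minor-loss coefficient ΣK = 1·0.34 = 0.34.
ΔP = [f·L/D + ΣK]·(ρV²/2) = [0.02356·50/0.0819 + 0.34]·(1110·6.625²/2) = [14.38 + 0.34]·2.436e+04 = 3.586e+05 Pa.
Head loss h_f = ΔP/(ρg) = 3.586e+05/(1110·9.81) = 32.9 m.

h_f ≈ 32.9 m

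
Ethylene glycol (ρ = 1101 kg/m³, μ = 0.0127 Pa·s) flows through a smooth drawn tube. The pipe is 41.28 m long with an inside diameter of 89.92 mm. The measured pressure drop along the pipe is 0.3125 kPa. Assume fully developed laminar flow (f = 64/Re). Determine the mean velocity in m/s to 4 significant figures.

V ≈ 0.1506 m/s

For laminar flow, f = 64/Re with Re = ρVD/μ, so Darcy-Weisbach reduces to ΔP = 32μLV/D². Solving for V: V = ΔP·D²/(32μL) = 312.5·(0.08992)²/(32·0.0127·41.28) = 0.1506 m/s.
Check: Re = ρVD/μ = 1101·0.1506·0.08992/0.0127 = 1174 < 2300, so the laminar assumption holds.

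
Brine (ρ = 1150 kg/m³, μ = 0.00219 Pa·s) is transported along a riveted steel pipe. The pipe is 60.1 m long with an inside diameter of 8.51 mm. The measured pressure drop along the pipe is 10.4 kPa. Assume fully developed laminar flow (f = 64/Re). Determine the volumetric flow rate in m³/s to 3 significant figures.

Q ≈ 1.02×10^-5 m³/s

For laminar flow, f = 64/Re with Re = ρVD/μ, so Darcy-Weisbach reduces to ΔP = 32μLV/D². Solving for V: V = ΔP·D²/(32μL) = 1.04e+04·(0.00851)²/(32·0.00219·60.1) = 0.1788 m/s.
Check: Re = ρVD/μ = 1150·0.1788·0.00851/0.00219 = 799.1 < 2300, so the laminar assumption holds.
Q = V·A = 0.1788·(π/4·0.00851²) = 1.017e-05 m³/s = 1.02×10^-5 m³/s.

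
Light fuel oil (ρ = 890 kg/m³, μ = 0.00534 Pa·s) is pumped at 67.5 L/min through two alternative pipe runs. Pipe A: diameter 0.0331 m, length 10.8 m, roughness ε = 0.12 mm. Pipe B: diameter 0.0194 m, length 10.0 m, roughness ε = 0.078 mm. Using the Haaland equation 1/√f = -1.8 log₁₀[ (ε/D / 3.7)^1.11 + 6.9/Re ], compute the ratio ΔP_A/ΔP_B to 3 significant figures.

Pipe A: V = Q/A = 0.001125/0.0008605 = 1.307 m/s; Re = 7212; ε/D = 0.00363; Haaland → f = 0.03801; ΔP_A = f(L/D)(ρV²/2) = 9433 Pa.
Pipe B: V = Q/A = 0.001125/0.0002956 = 3.806 m/s; Re = 1.231e+04; ε/D = 0.00402; Haaland → f = 0.03501; ΔP_B = f(L/D)(ρV²/2) = 1.163e+05 Pa.
ΔP_A/ΔP_B = 9433/1.163e+05 = 0.0811.

ΔP_A/ΔP_B ≈ 0.0811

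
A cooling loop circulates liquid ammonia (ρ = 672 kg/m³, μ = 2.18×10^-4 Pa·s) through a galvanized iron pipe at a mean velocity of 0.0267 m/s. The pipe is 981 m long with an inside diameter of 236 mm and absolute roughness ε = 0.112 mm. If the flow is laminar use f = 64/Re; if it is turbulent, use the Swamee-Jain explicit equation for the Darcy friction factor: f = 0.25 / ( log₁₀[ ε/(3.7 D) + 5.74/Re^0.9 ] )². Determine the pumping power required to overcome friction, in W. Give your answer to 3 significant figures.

P ≈ 0.0316 W

Reynolds number Re = ρVD/μ = 672 · 0.0267 · 0.236 / 0.000218 = 1.942e+04.
Re > 4000 → turbulent. Relative roughness ε/D = 0.000112/0.236 = 0.000475. Swamee-Jain: f = 0.25/(log₁₀[0.000475/3.7 + 5.74/1.942e+04^0.9])² = 0.25/(log₁₀[0.000128 + 0.000793])² = 0.25/(-3.035)² = 0.02713.
Darcy-Weisbach: ΔP = f(L/D)(ρV²/2) = 0.02713·(981/0.236)·(672·0.0267²/2) = 0.02713·4157·0.2395 = 27.01 Pa.
Q = V·A = 0.0267·0.04374 = 0.001168 m³/s.
Pumping power P = QΔP = 0.001168·27.01 = 0.03155 W = 0.0316 W.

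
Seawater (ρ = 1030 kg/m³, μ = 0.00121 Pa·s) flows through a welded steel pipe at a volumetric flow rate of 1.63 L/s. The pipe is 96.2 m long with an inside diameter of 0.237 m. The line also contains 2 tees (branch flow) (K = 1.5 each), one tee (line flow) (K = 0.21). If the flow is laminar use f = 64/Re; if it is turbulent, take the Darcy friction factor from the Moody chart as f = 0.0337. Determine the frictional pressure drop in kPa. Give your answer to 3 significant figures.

Q = 1.63 L/s = 1.63/1000 = 0.00163 m³/s.
Cross-sectional area A = πD²/4 = π(0.237)²/4 = 0.04412 m²; mean velocity V = Q/A = 0.00163/0.04412 = 0.03695 m/s.
Reynolds number Re = ρVD/μ = 1030 · 0.03695 · 0.237 / 0.00121 = 7454.
Re > 4000 → turbulent; use the Moody-chart value f = 0.0337.
Total minor-loss coefficient ΣK = 2·1.5 + 1·0.21 = 3.21.
ΔP = [f·L/D + ΣK]·(ρV²/2) = [0.0337·96.2/0.237 + 3.21]·(1030·0.03695²/2) = [13.68 + 3.21]·0.7031 = 11.87 Pa.
ΔP = 11.87 Pa = 0.0119 kPa.

ΔP ≈ 0.0119 kPa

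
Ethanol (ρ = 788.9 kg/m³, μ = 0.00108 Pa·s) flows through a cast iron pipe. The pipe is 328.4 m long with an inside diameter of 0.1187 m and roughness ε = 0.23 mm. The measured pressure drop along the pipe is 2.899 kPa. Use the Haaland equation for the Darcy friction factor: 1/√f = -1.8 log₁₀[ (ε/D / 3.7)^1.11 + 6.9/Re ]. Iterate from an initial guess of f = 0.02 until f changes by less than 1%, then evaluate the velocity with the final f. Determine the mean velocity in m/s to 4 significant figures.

Rearranging Darcy-Weisbach: V = √(2·ΔP·D/(f·L·ρ)). With ε/D = 0.00023/0.1187 = 0.00194, iterate starting from f = 0.02:
  f = 0.02 → V = √(2·2899·0.1187/(0.02·328.4·788.9)) = 0.3644 m/s; Re = ρVD/μ = 3.16e+04; f → 0.0275
  f = 0.0275 → V = 0.3108 m/s; Re = 2.695e+04; f → 0.02809
  f = 0.02809 → V = 0.3075 m/s; Re = 2.667e+04; f → 0.02813
Converged (Δf/f < 1%). With the final f = 0.02813: V = √(2·2899·0.1187/(0.02813·328.4·788.9)) = 0.3073 m/s.

V ≈ 0.3073 m/s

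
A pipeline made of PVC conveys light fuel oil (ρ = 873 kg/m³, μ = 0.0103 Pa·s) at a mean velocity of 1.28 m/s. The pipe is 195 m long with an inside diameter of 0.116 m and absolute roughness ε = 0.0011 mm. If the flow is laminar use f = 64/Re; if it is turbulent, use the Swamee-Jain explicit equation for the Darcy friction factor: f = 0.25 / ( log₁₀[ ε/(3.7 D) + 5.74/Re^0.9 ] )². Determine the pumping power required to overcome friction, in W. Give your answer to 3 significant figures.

P ≈ 474 W

Reynolds number Re = ρVD/μ = 873 · 1.28 · 0.116 / 0.0103 = 1.258e+04.
Re > 4000 → turbulent. Relative roughness ε/D = 1.1e-06/0.116 = 9.48e-06. Swamee-Jain: f = 0.25/(log₁₀[9.48e-06/3.7 + 5.74/1.258e+04^0.9])² = 0.25/(log₁₀[2.56e-06 + 0.00117])² = 0.25/(-2.93)² = 0.02912.
Darcy-Weisbach: ΔP = f(L/D)(ρV²/2) = 0.02912·(195/0.116)·(873·1.28²/2) = 0.02912·1681·715.2 = 3.501e+04 Pa.
Q = V·A = 1.28·0.01057 = 0.01353 m³/s.
Pumping power P = QΔP = 0.01353·3.501e+04 = 473.6 W = 474 W.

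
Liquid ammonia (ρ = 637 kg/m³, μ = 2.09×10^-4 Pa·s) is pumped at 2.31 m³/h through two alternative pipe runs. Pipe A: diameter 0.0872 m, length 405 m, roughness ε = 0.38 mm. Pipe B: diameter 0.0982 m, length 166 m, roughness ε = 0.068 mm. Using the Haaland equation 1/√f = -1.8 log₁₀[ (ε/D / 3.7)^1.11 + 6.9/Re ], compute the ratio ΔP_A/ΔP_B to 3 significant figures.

ΔP_A/ΔP_B ≈ 5.53

Pipe A: V = Q/A = 0.0006417/0.005972 = 0.1074 m/s; Re = 2.856e+04; ε/D = 0.00436; Haaland → f = 0.03221; ΔP_A = f(L/D)(ρV²/2) = 550.1 Pa.
Pipe B: V = Q/A = 0.0006417/0.007574 = 0.08472 m/s; Re = 2.536e+04; ε/D = 0.000692; Haaland → f = 0.02575; ΔP_B = f(L/D)(ρV²/2) = 99.5 Pa.
ΔP_A/ΔP_B = 550.1/99.5 = 5.53.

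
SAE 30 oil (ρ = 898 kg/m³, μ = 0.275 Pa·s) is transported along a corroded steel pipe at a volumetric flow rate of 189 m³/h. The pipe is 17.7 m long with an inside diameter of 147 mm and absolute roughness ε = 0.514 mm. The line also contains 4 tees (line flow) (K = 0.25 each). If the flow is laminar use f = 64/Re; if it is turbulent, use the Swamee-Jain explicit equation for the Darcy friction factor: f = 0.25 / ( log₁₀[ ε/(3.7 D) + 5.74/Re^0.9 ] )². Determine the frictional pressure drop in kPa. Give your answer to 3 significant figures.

ΔP ≈ 26.6 kPa

Q = 189 m³/h = 189/3600 = 0.0525 m³/s.
Cross-sectional area A = πD²/4 = π(0.147)²/4 = 0.01697 m²; mean velocity V = Q/A = 0.0525/0.01697 = 3.093 m/s.
Reynolds number Re = ρVD/μ = 898 · 3.093 · 0.147 / 0.275 = 1485.
Re < 2300 → laminar flow, so f = 64/Re = 64/1485 = 0.0431 (the turbulent correlation is not needed).
Total minor-loss coefficient ΣK = 4·0.25 = 1.
ΔP = [f·L/D + ΣK]·(ρV²/2) = [0.0431·17.7/0.147 + 1]·(898·3.093²/2) = [5.19 + 1]·4297 = 2.659e+04 Pa.
ΔP = 2.659e+04 Pa = 26.6 kPa.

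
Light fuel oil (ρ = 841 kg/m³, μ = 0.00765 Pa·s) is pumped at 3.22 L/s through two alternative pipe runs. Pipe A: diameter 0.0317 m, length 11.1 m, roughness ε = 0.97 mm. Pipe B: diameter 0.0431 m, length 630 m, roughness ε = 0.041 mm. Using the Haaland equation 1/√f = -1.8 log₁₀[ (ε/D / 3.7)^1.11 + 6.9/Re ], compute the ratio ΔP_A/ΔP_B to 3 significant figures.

Pipe A: V = Q/A = 0.00322/0.0007892 = 4.08 m/s; Re = 1.422e+04; ε/D = 0.0306; Haaland → f = 0.05988; ΔP_A = f(L/D)(ρV²/2) = 1.468e+05 Pa.
Pipe B: V = Q/A = 0.00322/0.001459 = 2.207 m/s; Re = 1.046e+04; ε/D = 0.000951; Haaland → f = 0.03176; ΔP_B = f(L/D)(ρV²/2) = 9.51e+05 Pa.
ΔP_A/ΔP_B = 1.468e+05/9.51e+05 = 0.154.

ΔP_A/ΔP_B ≈ 0.154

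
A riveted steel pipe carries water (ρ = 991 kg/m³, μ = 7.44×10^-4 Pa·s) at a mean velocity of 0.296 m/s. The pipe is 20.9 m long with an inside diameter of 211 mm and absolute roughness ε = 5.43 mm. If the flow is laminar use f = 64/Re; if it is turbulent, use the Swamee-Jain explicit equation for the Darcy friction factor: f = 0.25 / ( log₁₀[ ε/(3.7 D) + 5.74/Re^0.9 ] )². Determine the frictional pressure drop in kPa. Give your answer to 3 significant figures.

Reynolds number Re = ρVD/μ = 991 · 0.296 · 0.211 / 0.000744 = 8.319e+04.
Re > 4000 → turbulent. Relative roughness ε/D = 0.00543/0.211 = 0.0257. Swamee-Jain: f = 0.25/(log₁₀[0.0257/3.7 + 5.74/8.319e+04^0.9])² = 0.25/(log₁₀[0.00696 + 0.000214])² = 0.25/(-2.145)² = 0.05436.
Darcy-Weisbach: ΔP = f(L/D)(ρV²/2) = 0.05436·(20.9/0.211)·(991·0.296²/2) = 0.05436·99.05·43.41 = 233.8 Pa.
ΔP = 233.8 Pa = 0.234 kPa.

ΔP ≈ 0.234 kPa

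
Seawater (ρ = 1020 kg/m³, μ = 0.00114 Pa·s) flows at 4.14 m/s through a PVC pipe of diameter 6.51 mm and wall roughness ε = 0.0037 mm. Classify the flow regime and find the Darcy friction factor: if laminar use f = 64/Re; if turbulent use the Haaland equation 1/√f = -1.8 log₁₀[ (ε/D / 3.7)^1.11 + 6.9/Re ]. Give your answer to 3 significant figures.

f ≈ 0.0257

Re = ρVD/μ = 1020·4.14·0.00651/0.00114 = 2.411e+04.
Re > 4000 → turbulent. ε/D = 3.7e-06/0.00651 = 0.000568; Haaland: 1/√f = -1.8 log₁₀[5.85e-05 + 0.000286] = 6.233, so f = 0.02574.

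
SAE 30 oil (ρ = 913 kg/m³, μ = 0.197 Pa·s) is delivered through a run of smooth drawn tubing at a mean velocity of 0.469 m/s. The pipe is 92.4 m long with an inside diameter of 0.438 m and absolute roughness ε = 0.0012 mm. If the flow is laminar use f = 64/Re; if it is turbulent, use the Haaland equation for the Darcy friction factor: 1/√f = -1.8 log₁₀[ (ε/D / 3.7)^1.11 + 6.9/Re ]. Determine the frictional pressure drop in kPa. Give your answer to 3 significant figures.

Reynolds number Re = ρVD/μ = 913 · 0.469 · 0.438 / 0.197 = 952.
Re < 2300 → laminar flow, so f = 64/Re = 64/952 = 0.06722 (the turbulent correlation is not needed).
Darcy-Weisbach: ΔP = f(L/D)(ρV²/2) = 0.06722·(92.4/0.438)·(913·0.469²/2) = 0.06722·211·100.4 = 1424 Pa.
ΔP = 1424 Pa = 1.42 kPa.

ΔP ≈ 1.42 kPa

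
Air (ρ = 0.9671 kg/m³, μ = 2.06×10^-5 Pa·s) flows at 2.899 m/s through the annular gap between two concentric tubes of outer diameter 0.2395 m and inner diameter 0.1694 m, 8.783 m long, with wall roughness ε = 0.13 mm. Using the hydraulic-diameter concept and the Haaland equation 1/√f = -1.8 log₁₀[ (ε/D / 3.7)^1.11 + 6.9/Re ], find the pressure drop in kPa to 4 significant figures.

Hydraulic diameter D_h = 4A/P = D_o - D_i = 0.2395 - 0.1694 = 0.0701 m.
Re = ρVD_h/μ = 0.9671·2.899·0.0701/2.06e-05 = 9540.
ε/D_h = 0.00013/0.0701 = 0.00185; Haaland gives 1/√f = -1.8 log₁₀[0.000217+0.000723] = 5.448, so f = 0.03369.
ΔP = f(L/D_h)(ρV²/2) = 0.03369·8.783/0.0701·4.064 = 17.16 Pa.
ΔP = 0.01716 kPa.

ΔP ≈ 0.01716 kPa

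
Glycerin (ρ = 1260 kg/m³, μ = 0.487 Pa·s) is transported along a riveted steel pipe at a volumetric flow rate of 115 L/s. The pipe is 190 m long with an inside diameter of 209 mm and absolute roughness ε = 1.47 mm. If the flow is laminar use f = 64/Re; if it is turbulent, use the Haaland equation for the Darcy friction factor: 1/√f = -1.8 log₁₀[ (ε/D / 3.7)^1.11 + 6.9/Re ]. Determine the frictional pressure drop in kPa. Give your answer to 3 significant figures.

ΔP ≈ 227 kPa

Q = 115 L/s = 115/1000 = 0.115 m³/s.
Cross-sectional area A = πD²/4 = π(0.209)²/4 = 0.03431 m²; mean velocity V = Q/A = 0.115/0.03431 = 3.352 m/s.
Reynolds number Re = ρVD/μ = 1260 · 3.352 · 0.209 / 0.487 = 1813.
Re < 2300 → laminar flow, so f = 64/Re = 64/1813 = 0.03531 (the turbulent correlation is not needed).
Darcy-Weisbach: ΔP = f(L/D)(ρV²/2) = 0.03531·(190/0.209)·(1260·3.352²/2) = 0.03531·909.1·7079 = 2.272e+05 Pa.
ΔP = 2.272e+05 Pa = 227 kPa.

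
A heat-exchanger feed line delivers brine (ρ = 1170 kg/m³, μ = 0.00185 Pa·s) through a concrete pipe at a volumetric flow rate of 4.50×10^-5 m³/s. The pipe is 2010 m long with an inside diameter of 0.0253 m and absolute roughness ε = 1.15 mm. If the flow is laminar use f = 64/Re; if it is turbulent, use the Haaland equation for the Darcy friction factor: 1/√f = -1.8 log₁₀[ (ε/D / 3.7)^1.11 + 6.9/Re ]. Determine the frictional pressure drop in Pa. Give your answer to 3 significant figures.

ΔP ≈ 16600 Pa

Cross-sectional area A = πD²/4 = π(0.0253)²/4 = 0.0005027 m²; mean velocity V = Q/A = 4.5e-05/0.0005027 = 0.08951 m/s.
Reynolds number Re = ρVD/μ = 1170 · 0.08951 · 0.0253 / 0.00185 = 1432.
Re < 2300 → laminar flow, so f = 64/Re = 64/1432 = 0.04469 (the turbulent correlation is not needed).
Darcy-Weisbach: ΔP = f(L/D)(ρV²/2) = 0.04469·(2010/0.0253)·(1170·0.08951²/2) = 0.04469·7.945e+04·4.687 = 1.664e+04 Pa.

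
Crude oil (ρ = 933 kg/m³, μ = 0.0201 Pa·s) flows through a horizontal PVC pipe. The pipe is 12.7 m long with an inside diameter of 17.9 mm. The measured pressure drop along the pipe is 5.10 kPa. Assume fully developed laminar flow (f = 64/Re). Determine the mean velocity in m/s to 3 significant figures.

For laminar flow, f = 64/Re with Re = ρVD/μ, so Darcy-Weisbach reduces to ΔP = 32μLV/D². Solving for V: V = ΔP·D²/(32μL) = 5100·(0.0179)²/(32·0.0201·12.7) = 0.2 m/s.
Check: Re = ρVD/μ = 933·0.2·0.0179/0.0201 = 166.2 < 2300, so the laminar assumption holds.

V ≈ 0.200 m/s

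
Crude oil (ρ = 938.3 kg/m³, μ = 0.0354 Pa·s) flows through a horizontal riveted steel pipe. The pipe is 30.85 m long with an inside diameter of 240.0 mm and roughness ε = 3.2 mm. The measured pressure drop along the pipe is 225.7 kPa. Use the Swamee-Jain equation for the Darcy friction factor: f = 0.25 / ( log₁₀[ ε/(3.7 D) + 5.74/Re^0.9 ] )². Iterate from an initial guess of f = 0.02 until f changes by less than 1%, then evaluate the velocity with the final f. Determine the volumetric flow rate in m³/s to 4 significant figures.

Q ≈ 0.4218 m³/s

Rearranging Darcy-Weisbach: V = √(2·ΔP·D/(f·L·ρ)). With ε/D = 0.0032/0.24 = 0.0133, iterate starting from f = 0.02:
  f = 0.02 → V = √(2·2.257e+05·0.24/(0.02·30.85·938.3)) = 13.68 m/s; Re = ρVD/μ = 8.702e+04; f → 0.04272
  f = 0.04272 → V = 9.36 m/s; Re = 5.954e+04; f → 0.04305
Converged (Δf/f < 1%). With the final f = 0.04305: V = √(2·2.257e+05·0.24/(0.04305·30.85·938.3)) = 9.324 m/s.
Q = V·A = 9.324·(π/4·0.24²) = 0.4218 m³/s = 0.4218 m³/s.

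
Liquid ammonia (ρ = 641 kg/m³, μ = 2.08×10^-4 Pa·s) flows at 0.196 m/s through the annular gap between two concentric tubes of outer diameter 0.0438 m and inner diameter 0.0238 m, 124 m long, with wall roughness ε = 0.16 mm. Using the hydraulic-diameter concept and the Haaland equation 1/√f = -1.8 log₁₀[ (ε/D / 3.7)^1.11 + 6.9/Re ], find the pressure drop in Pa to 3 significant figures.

ΔP ≈ 3060 Pa

Hydraulic diameter D_h = 4A/P = D_o - D_i = 0.0438 - 0.0238 = 0.02 m.
Re = ρVD_h/μ = 641·0.196·0.02/0.000208 = 1.208e+04.
ε/D_h = 0.00016/0.02 = 0.008; Haaland gives 1/√f = -1.8 log₁₀[0.0011+0.000571] = 4.998, so f = 0.04003.
ΔP = f(L/D_h)(ρV²/2) = 0.04003·124/0.02·12.31 = 3056 Pa.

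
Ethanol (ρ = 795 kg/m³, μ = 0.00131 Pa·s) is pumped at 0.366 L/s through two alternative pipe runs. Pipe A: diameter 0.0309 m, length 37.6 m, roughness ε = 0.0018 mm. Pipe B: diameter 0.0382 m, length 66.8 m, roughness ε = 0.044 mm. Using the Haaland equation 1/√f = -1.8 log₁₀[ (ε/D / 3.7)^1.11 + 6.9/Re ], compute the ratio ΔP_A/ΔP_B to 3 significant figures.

Pipe A: V = Q/A = 0.000366/0.0007499 = 0.4881 m/s; Re = 9152; ε/D = 5.83e-05; Haaland → f = 0.03171; ΔP_A = f(L/D)(ρV²/2) = 3653 Pa.
Pipe B: V = Q/A = 0.000366/0.001146 = 0.3193 m/s; Re = 7403; ε/D = 0.00115; Haaland → f = 0.03488; ΔP_B = f(L/D)(ρV²/2) = 2473 Pa.
ΔP_A/ΔP_B = 3653/2473 = 1.48.

ΔP_A/ΔP_B ≈ 1.48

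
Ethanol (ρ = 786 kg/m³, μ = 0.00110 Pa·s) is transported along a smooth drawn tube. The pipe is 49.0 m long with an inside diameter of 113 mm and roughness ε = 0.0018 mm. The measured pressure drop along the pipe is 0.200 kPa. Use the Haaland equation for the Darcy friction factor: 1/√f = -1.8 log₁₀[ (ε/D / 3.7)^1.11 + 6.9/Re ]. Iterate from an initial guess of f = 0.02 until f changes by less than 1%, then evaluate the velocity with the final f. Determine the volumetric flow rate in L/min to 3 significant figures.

Rearranging Darcy-Weisbach: V = √(2·ΔP·D/(f·L·ρ)). With ε/D = 1.8e-06/0.113 = 1.59e-05, iterate starting from f = 0.02:
  f = 0.02 → V = √(2·200·0.113/(0.02·49·786)) = 0.2422 m/s; Re = ρVD/μ = 1.956e+04; f → 0.02591
  f = 0.02591 → V = 0.2128 m/s; Re = 1.718e+04; f → 0.02678
  f = 0.02678 → V = 0.2094 m/s; Re = 1.69e+04; f → 0.02689
Converged (Δf/f < 1%). With the final f = 0.02689: V = √(2·200·0.113/(0.02689·49·786)) = 0.2089 m/s.
Q = V·A = 0.2089·(π/4·0.113²) = 0.002095 m³/s = 126 L/min.

Q ≈ 126 L/min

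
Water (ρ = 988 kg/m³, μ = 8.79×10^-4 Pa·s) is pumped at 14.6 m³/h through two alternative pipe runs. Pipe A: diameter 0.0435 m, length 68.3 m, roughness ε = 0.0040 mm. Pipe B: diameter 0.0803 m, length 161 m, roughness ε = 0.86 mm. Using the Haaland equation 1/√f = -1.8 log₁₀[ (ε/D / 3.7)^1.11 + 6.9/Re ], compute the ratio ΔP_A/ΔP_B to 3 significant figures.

Pipe A: V = Q/A = 0.004056/0.001486 = 2.729 m/s; Re = 1.334e+05; ε/D = 9.2e-05; Haaland → f = 0.01728; ΔP_A = f(L/D)(ρV²/2) = 9.983e+04 Pa.
Pipe B: V = Q/A = 0.004056/0.005064 = 0.8008 m/s; Re = 7.228e+04; ε/D = 0.0107; Haaland → f = 0.03962; ΔP_B = f(L/D)(ρV²/2) = 2.516e+04 Pa.
ΔP_A/ΔP_B = 9.983e+04/2.516e+04 = 3.97.

ΔP_A/ΔP_B ≈ 3.97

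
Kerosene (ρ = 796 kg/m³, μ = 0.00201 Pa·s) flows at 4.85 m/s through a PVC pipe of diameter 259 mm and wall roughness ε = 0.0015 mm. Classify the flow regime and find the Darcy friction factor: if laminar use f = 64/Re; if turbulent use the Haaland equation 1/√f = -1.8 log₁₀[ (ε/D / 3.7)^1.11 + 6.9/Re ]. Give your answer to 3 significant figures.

f ≈ 0.0131

Re = ρVD/μ = 796·4.85·0.259/0.00201 = 4.975e+05.
Re > 4000 → turbulent. ε/D = 1.5e-06/0.259 = 5.79e-06; Haaland: 1/√f = -1.8 log₁₀[3.6e-07 + 1.39e-05] = 8.724, so f = 0.01314.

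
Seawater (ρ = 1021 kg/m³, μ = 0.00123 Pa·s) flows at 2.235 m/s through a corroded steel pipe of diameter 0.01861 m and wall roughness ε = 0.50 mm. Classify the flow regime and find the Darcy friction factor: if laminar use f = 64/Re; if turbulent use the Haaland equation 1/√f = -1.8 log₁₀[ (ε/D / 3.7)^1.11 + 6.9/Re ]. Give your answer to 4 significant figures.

Re = ρVD/μ = 1021·2.235·0.01861/0.00123 = 3.453e+04.
Re > 4000 → turbulent. ε/D = 0.0005/0.01861 = 0.0269; Haaland: 1/√f = -1.8 log₁₀[0.00422 + 0.0002] = 4.238, so f = 0.05569.

f ≈ 0.05569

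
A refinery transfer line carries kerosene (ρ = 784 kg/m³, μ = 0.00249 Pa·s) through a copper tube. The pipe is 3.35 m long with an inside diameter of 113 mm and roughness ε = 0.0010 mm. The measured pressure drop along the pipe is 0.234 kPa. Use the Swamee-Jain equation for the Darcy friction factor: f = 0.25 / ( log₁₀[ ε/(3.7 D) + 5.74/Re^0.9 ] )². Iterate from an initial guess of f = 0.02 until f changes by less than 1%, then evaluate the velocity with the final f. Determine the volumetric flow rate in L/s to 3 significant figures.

Rearranging Darcy-Weisbach: V = √(2·ΔP·D/(f·L·ρ)). With ε/D = 1e-06/0.113 = 8.85e-06, iterate starting from f = 0.02:
  f = 0.02 → V = √(2·234·0.113/(0.02·3.35·784)) = 1.003 m/s; Re = ρVD/μ = 3.57e+04; f → 0.02246
  f = 0.02246 → V = 0.9468 m/s; Re = 3.369e+04; f → 0.02277
  f = 0.02277 → V = 0.9404 m/s; Re = 3.346e+04; f → 0.0228
Converged (Δf/f < 1%). With the final f = 0.0228: V = √(2·234·0.113/(0.0228·3.35·784)) = 0.9397 m/s.
Q = V·A = 0.9397·(π/4·0.113²) = 0.009424 m³/s = 9.42 L/s.

Q ≈ 9.42 L/s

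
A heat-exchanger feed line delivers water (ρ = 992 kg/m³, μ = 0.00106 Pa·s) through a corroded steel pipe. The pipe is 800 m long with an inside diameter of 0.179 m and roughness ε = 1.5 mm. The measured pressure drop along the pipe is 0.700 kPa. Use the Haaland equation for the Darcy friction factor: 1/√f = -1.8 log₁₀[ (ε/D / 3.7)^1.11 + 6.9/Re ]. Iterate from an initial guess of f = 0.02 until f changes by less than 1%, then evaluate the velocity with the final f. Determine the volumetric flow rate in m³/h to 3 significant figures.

Rearranging Darcy-Weisbach: V = √(2·ΔP·D/(f·L·ρ)). With ε/D = 0.0015/0.179 = 0.00838, iterate starting from f = 0.02:
  f = 0.02 → V = √(2·700·0.179/(0.02·800·992)) = 0.1257 m/s; Re = ρVD/μ = 2.105e+04; f → 0.0386
  f = 0.0386 → V = 0.09045 m/s; Re = 1.515e+04; f → 0.03959
  f = 0.03959 → V = 0.0893 m/s; Re = 1.496e+04; f → 0.03964
Converged (Δf/f < 1%). With the final f = 0.03964: V = √(2·700·0.179/(0.03964·800·992)) = 0.08925 m/s.
Q = V·A = 0.08925·(π/4·0.179²) = 0.002246 m³/s = 8.09 m³/h.

Q ≈ 8.09 m³/h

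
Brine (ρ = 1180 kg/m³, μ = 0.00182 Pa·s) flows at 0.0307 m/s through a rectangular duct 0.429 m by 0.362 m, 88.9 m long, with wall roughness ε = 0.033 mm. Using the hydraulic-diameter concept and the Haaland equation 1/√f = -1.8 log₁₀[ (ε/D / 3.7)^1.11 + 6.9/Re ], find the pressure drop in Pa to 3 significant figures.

ΔP ≈ 4.18 Pa

Hydraulic diameter D_h = 4A/P = 4·(0.429·0.362)/(2·(0.429+0.362)) = 0.6212/1.582 = 0.3927 m.
Re = ρVD_h/μ = 1180·0.0307·0.3927/0.00182 = 7816.
ε/D_h = 3.3e-05/0.3927 = 8.4e-05; Haaland gives 1/√f = -1.8 log₁₀[7.01e-06+0.000883] = 5.491, so f = 0.03316.
ΔP = f(L/D_h)(ρV²/2) = 0.03316·88.9/0.3927·0.5561 = 4.175 Pa.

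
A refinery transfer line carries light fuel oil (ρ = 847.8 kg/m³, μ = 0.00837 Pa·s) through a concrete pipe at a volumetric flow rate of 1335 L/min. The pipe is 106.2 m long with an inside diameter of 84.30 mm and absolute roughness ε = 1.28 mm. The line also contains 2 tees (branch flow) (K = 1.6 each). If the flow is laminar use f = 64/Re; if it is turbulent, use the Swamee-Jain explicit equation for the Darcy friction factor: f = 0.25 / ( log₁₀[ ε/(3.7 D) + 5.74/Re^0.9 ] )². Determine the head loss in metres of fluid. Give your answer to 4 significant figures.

Q = 1335 L/min = 1335/60000 = 0.02225 m³/s.
Cross-sectional area A = πD²/4 = π(0.0843)²/4 = 0.005581 m²; mean velocity V = Q/A = 0.02225/0.005581 = 3.986 m/s.
Reynolds number Re = ρVD/μ = 847.8 · 3.986 · 0.0843 / 0.00837 = 3.404e+04.
Re > 4000 → turbulent. Relative roughness ε/D = 0.00128/0.0843 = 0.0152. Swamee-Jain: f = 0.25/(log₁₀[0.0152/3.7 + 5.74/3.404e+04^0.9])² = 0.25/(log₁₀[0.0041 + 0.000479])² = 0.25/(-2.339)² = 0.0457.
Total minor-loss coefficient ΣK = 2·1.6 = 3.2.
ΔP = [f·L/D + ΣK]·(ρV²/2) = [0.0457·106.2/0.0843 + 3.2]·(847.8·3.986²/2) = [57.57 + 3.2]·6736 = 4.094e+05 Pa.
Head loss h_f = ΔP/(ρg) = 4.094e+05/(847.8·9.81) = 49.22 m.

h_f ≈ 49.22 m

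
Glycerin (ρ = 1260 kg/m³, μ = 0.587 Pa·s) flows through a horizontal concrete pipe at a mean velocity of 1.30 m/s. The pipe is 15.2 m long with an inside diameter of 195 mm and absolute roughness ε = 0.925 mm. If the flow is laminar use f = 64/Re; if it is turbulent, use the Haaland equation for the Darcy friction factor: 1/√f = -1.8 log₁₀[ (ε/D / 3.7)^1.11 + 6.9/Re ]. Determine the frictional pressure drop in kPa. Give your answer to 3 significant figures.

Reynolds number Re = ρVD/μ = 1260 · 1.3 · 0.195 / 0.587 = 544.1.
Re < 2300 → laminar flow, so f = 64/Re = 64/544.1 = 0.1176 (the turbulent correlation is not needed).
Darcy-Weisbach: ΔP = f(L/D)(ρV²/2) = 0.1176·(15.2/0.195)·(1260·1.3²/2) = 0.1176·77.95·1065 = 9761 Pa.
ΔP = 9761 Pa = 9.76 kPa.

ΔP ≈ 9.76 kPa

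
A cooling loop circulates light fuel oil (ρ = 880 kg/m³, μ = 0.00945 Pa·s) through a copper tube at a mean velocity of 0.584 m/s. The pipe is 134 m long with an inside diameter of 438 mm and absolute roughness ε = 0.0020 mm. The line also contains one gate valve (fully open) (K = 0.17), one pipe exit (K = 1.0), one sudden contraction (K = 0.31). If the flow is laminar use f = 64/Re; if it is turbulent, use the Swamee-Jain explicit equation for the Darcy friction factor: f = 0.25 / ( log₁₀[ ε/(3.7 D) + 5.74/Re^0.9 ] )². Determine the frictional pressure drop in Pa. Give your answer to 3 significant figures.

ΔP ≈ 1360 Pa

Reynolds number Re = ρVD/μ = 880 · 0.584 · 0.438 / 0.00945 = 2.382e+04.
Re > 4000 → turbulent. Relative roughness ε/D = 2e-06/0.438 = 4.57e-06. Swamee-Jain: f = 0.25/(log₁₀[4.57e-06/3.7 + 5.74/2.382e+04^0.9])² = 0.25/(log₁₀[1.23e-06 + 0.00066])² = 0.25/(-3.18)² = 0.02473.
Total minor-loss coefficient ΣK = 1·0.17 + 1·1 + 1·0.31 = 1.48.
ΔP = [f·L/D + ΣK]·(ρV²/2) = [0.02473·134/0.438 + 1.48]·(880·0.584²/2) = [7.566 + 1.48]·150.1 = 1357 Pa.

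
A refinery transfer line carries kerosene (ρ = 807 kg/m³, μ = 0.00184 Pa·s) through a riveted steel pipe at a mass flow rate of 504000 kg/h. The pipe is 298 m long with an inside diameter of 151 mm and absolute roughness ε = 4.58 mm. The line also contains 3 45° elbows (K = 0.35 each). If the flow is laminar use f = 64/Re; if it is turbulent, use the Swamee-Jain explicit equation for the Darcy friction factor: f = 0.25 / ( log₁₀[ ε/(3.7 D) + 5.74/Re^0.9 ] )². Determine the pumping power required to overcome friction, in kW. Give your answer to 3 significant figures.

ṁ = 504000 kg/h = 504000/3600 = 140 kg/s.
A = πD²/4 = π(0.151)²/4 = 0.01791 m²; mean velocity V = ṁ/(ρA) = 140/(807 · 0.01791) = 9.687 m/s.
Reynolds number Re = ρVD/μ = 807 · 9.687 · 0.151 / 0.00184 = 6.416e+05.
Re > 4000 → turbulent. Relative roughness ε/D = 0.00458/0.151 = 0.0303. Swamee-Jain: f = 0.25/(log₁₀[0.0303/3.7 + 5.74/6.416e+05^0.9])² = 0.25/(log₁₀[0.0082 + 3.41e-05])² = 0.25/(-2.085)² = 0.05753.
Total minor-loss coefficient ΣK = 3·0.35 = 1.05.
ΔP = [f·L/D + ΣK]·(ρV²/2) = [0.05753·298/0.151 + 1.05]·(807·9.687²/2) = [113.5 + 1.05]·3.787e+04 = 4.339e+06 Pa.
Q = ṁ/ρ = 140/807 = 0.1735 m³/s.
Pumping power P = QΔP = 0.1735·4.339e+06 = 752800 W = 753 kW.

P ≈ 753 kW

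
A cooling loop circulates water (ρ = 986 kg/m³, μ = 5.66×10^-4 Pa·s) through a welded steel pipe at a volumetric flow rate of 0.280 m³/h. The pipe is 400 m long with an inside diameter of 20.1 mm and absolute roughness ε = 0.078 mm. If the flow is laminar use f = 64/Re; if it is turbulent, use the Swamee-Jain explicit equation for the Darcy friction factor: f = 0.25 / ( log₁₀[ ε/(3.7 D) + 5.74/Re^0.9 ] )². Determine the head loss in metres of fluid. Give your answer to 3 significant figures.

h_f ≈ 2.31 m

Q = 0.280 m³/h = 0.280/3600 = 7.778e-05 m³/s.
Cross-sectional area A = πD²/4 = π(0.0201)²/4 = 0.0003173 m²; mean velocity V = Q/A = 7.778e-05/0.0003173 = 0.2451 m/s.
Reynolds number Re = ρVD/μ = 986 · 0.2451 · 0.0201 / 0.000566 = 8583.
Re > 4000 → turbulent. Relative roughness ε/D = 7.8e-05/0.0201 = 0.00388. Swamee-Jain: f = 0.25/(log₁₀[0.00388/3.7 + 5.74/8583^0.9])² = 0.25/(log₁₀[0.00105 + 0.00165])² = 0.25/(-2.568)² = 0.03791.
Darcy-Weisbach: ΔP = f(L/D)(ρV²/2) = 0.03791·(400/0.0201)·(986·0.2451²/2) = 0.03791·1.99e+04·29.62 = 2.234e+04 Pa.
Head loss h_f = ΔP/(ρg) = 2.234e+04/(986·9.81) = 2.31 m.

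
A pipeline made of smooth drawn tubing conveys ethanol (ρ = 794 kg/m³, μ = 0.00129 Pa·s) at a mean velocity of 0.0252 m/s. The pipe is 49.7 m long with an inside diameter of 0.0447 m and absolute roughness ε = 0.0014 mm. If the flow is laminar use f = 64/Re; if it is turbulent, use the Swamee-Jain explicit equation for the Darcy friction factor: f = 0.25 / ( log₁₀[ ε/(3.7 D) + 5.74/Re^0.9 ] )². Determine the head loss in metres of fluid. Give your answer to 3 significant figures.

Reynolds number Re = ρVD/μ = 794 · 0.0252 · 0.0447 / 0.00129 = 693.3.
Re < 2300 → laminar flow, so f = 64/Re = 64/693.3 = 0.09231 (the turbulent correlation is not needed).
Darcy-Weisbach: ΔP = f(L/D)(ρV²/2) = 0.09231·(49.7/0.0447)·(794·0.0252²/2) = 0.09231·1112·0.2521 = 25.88 Pa.
Head loss h_f = ΔP/(ρg) = 25.88/(794·9.81) = 0.00332 m.

h_f ≈ 0.00332 m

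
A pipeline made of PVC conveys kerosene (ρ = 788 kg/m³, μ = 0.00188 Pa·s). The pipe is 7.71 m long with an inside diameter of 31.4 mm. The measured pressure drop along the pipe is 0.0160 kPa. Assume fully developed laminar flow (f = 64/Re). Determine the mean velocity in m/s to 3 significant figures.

For laminar flow, f = 64/Re with Re = ρVD/μ, so Darcy-Weisbach reduces to ΔP = 32μLV/D². Solving for V: V = ΔP·D²/(32μL) = 16·(0.0314)²/(32·0.00188·7.71) = 0.03401 m/s.
Check: Re = ρVD/μ = 788·0.03401·0.0314/0.00188 = 447.6 < 2300, so the laminar assumption holds.

V ≈ 0.0340 m/s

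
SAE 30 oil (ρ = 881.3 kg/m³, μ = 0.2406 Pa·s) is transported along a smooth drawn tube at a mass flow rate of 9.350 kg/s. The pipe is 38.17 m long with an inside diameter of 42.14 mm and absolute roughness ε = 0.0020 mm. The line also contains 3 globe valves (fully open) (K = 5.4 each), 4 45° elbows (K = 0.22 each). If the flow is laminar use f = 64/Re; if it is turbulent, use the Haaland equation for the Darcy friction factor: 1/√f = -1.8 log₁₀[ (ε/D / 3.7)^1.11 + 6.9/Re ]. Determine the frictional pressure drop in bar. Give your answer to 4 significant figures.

A = πD²/4 = π(0.04214)²/4 = 0.001395 m²; mean velocity V = ṁ/(ρA) = 9.35/(881.3 · 0.001395) = 7.607 m/s.
Reynolds number Re = ρVD/μ = 881.3 · 7.607 · 0.04214 / 0.241 = 1174.
Re < 2300 → laminar flow, so f = 64/Re = 64/1174 = 0.05451 (the turbulent correlation is not needed).
Total minor-loss coefficient ΣK = 3·5.4 + 4·0.22 = 17.1.
ΔP = [f·L/D + ΣK]·(ρV²/2) = [0.05451·38.17/0.04214 + 17.1]·(881.3·7.607²/2) = [49.37 + 17.1]·2.55e+04 = 1.694e+06 Pa.
ΔP = 1.694e+06 Pa = 16.94 bar.

ΔP ≈ 16.94 bar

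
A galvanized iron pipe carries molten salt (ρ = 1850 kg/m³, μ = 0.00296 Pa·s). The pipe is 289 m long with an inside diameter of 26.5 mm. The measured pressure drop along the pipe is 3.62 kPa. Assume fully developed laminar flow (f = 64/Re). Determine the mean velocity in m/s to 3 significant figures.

V ≈ 0.0929 m/s

For laminar flow, f = 64/Re with Re = ρVD/μ, so Darcy-Weisbach reduces to ΔP = 32μLV/D². Solving for V: V = ΔP·D²/(32μL) = 3620·(0.0265)²/(32·0.00296·289) = 0.09287 m/s.
Check: Re = ρVD/μ = 1850·0.09287·0.0265/0.00296 = 1538 < 2300, so the laminar assumption holds.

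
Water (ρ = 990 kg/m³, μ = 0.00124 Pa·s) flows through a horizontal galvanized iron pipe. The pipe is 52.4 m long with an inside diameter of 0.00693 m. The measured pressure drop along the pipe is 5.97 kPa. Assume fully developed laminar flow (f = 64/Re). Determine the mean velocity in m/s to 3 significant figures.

V ≈ 0.138 m/s

For laminar flow, f = 64/Re with Re = ρVD/μ, so Darcy-Weisbach reduces to ΔP = 32μLV/D². Solving for V: V = ΔP·D²/(32μL) = 5970·(0.00693)²/(32·0.00124·52.4) = 0.1379 m/s.
Check: Re = ρVD/μ = 990·0.1379·0.00693/0.00124 = 762.9 < 2300, so the laminar assumption holds.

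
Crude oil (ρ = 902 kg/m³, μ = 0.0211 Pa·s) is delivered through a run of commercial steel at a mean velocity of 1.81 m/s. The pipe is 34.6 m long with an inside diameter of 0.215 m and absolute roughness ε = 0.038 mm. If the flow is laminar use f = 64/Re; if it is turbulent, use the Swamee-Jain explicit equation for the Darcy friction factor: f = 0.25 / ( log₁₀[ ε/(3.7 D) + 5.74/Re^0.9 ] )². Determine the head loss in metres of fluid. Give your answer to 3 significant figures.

Reynolds number Re = ρVD/μ = 902 · 1.81 · 0.215 / 0.0211 = 1.664e+04.
Re > 4000 → turbulent. Relative roughness ε/D = 3.8e-05/0.215 = 0.000177. Swamee-Jain: f = 0.25/(log₁₀[0.000177/3.7 + 5.74/1.664e+04^0.9])² = 0.25/(log₁₀[4.78e-05 + 0.000912])² = 0.25/(-3.018)² = 0.02745.
Darcy-Weisbach: ΔP = f(L/D)(ρV²/2) = 0.02745·(34.6/0.215)·(902·1.81²/2) = 0.02745·160.9·1478 = 6527 Pa.
Head loss h_f = ΔP/(ρg) = 6527/(902·9.81) = 0.738 m.

h_f ≈ 0.738 m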